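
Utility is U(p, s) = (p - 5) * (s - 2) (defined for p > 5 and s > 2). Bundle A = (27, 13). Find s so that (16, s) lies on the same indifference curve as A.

U(27, 13) = 242.
Set U(16, s) = 242 and solve.
With p = 16: (16 − 5) = 11, so (s − 2) = 242/11 = 22.
So s = 2 + 22 = 24.
Check: U(16, 24) = 242.

s = 24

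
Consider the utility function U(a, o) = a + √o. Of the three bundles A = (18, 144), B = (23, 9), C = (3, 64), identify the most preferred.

Bundle A

Evaluate utility at each bundle:
U(A) = 30.000.
U(B) = 26.000.
U(C) = 11.000.
Highest utility is A, so A ≻ B ≻ C.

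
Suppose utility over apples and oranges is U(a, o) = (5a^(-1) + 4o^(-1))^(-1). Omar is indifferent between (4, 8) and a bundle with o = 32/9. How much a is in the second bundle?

a = 8

U depends on (a, o) only through S = 5a^(-1) + 4o^(-1), so equal utility means equal S. At (4, 8): S = 1.75.
With o = 32/9: 4·(32/9)^(-1) = 1.125, so 5a^(-1) = 1.75 − 1.125 = 0.625, i.e. a^(-1) = 0.125.
Hence a = 1/0.125 = 8.
Check: U(8, 32/9) = 0.5714.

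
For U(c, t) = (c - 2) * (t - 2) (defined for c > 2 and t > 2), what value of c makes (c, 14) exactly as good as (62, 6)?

c = 22

U(62, 6) = 240.
Set U(c, 14) = 240 and solve.
With t = 14: (14 − 2) = 12, so (c − 2) = 240/12 = 20.
So c = 2 + 20 = 22.
Check: U(22, 14) = 240.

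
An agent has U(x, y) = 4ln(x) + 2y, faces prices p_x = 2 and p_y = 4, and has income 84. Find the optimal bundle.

x* = 4, y* = 19

MU_x = 4/x, MU_y = 2.
MRS = 4/x ÷ 2.
Tangency: set MRS = p_x/p_y = 2/4 = 0.5.
MRS depends only on x: 2/x = 0.5 ⇒ x* = 2/0.5 = 4.
From the budget, 4·y = 84 − 2·4 = 76, so y* = 19.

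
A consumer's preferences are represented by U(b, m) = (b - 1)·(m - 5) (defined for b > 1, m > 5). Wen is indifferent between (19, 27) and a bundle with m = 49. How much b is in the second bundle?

U(19, 27) = 396.
Set U(b, 49) = 396 and solve.
With m = 49: (49 − 5) = 44, so (b − 1) = 396/44 = 9.
So b = 1 + 9 = 10.
Check: U(10, 49) = 396.

b = 10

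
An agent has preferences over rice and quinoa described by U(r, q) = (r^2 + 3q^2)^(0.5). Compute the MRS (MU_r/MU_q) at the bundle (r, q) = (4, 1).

For CES with ρ = 2, MRS = (1/3)·(q/r)^(-1).
At (4, 1): MRS = 4/3.
So at (4, 1) the consumer would give up 4/3 units of q for one more unit of r.

MRS = 4/3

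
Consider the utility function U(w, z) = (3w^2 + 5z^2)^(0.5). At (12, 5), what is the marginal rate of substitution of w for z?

For CES with ρ = 2, MRS = (3/5)·(z/w)^(-1).
At (12, 5): MRS = 36/25.
So at (12, 5) the consumer would give up 36/25 units of z for one more unit of w.

MRS = 36/25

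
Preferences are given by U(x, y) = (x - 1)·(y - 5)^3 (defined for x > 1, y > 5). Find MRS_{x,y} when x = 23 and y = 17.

MRS = 2/11

MU_x = (y−5)^3, MU_y = 3·(x−1)·(y−5)^2.
MRS = (1/3)·(y−5)/(x−1).
At (23, 17): MRS = 2/11.
That is, one extra unit of x is worth 2/11 units of y at the margin.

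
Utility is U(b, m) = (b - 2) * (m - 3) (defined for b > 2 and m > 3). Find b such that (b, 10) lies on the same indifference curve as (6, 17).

U(6, 17) = 56.
Set U(b, 10) = 56 and solve.
With m = 10: (10 − 3) = 7, so (b − 2) = 56/7 = 8.
So b = 2 + 8 = 10.
Check: U(10, 10) = 56.

b = 10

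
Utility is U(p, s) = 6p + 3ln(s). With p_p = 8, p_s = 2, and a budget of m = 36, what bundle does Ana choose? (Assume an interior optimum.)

MU_p = 6, MU_s = 3/s.
MRS = 6 ÷ (3/s).
Tangency: set MRS = p_p/p_s = 8/2 = 4.
MRS depends only on s: 2·s = 4 ⇒ s* = 4/2 = 2.
From the budget, 8·p = 36 − 2·2 = 32, so p* = 4.

p* = 4, s* = 2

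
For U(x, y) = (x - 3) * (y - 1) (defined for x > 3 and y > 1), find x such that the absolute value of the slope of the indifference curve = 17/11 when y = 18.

MU_x = (y−1), MU_y = (x−3).
MRS = (y−1)/(x−3).
Substitute y = 18: MRS = 17/(x − 3). Setting this equal to 17/11 gives x − 3 = 17/(17/11) = 11, so x = 14.

x = 14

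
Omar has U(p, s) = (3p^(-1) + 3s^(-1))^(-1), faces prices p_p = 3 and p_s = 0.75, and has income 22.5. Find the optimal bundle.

For CES with ρ = -1, MRS = (s/p)^2.
Tangency: set MRS = p_p/p_s = 3/0.75 = 4.
So (s/p)^2 = 4; taking the square root, s/p = 2, i.e. s = 2·p.
Substitute into the budget 3·p + 0.75·s = 22.5: 4.5·p = 22.5, so p* = 5 and s* = 2·5 = 10.

p* = 5, s* = 10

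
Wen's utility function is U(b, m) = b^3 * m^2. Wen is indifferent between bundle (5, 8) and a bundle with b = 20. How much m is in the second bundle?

U(5, 8) = 8000.
Set U(20, m) = 8000 and solve.
With b = 20: 20^3 = 8000, so m^2 = 8000/8000 = 1; taking the square root, m = 1.
Check: U(20, 1) = 8000.

m = 1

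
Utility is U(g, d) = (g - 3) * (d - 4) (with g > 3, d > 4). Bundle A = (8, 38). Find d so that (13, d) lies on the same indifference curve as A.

d = 21

U(8, 38) = 170.
Set U(13, d) = 170 and solve.
With g = 13: (13 − 3) = 10, so (d − 4) = 170/10 = 17.
So d = 4 + 17 = 21.
Check: U(13, 21) = 170.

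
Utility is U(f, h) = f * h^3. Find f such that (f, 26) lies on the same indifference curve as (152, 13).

f = 19

U(152, 13) = 333944.
Set U(f, 26) = 333944 and solve.
With h = 26: 26^3 = 17576, so f = 333944/17576 = 19.
Check: U(19, 26) = 333944.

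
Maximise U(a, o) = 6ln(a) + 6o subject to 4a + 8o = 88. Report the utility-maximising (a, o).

a* = 2, o* = 10

MU_a = 6/a, MU_o = 6.
MRS = 6/a ÷ 6.
Tangency: set MRS = p_a/p_o = 4/8 = 0.5.
MRS depends only on a: 1/a = 0.5 ⇒ a* = 1/0.5 = 2.
From the budget, 8·o = 88 − 4·2 = 80, so o* = 10.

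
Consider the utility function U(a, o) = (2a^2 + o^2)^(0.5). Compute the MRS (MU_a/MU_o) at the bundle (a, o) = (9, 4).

MRS = 4.5

For CES with ρ = 2, MRS = (2/1)·(o/a)^(-1).
At (9, 4): MRS = 4.5.
So at (9, 4) the consumer would give up 4.5 units of o for one more unit of a.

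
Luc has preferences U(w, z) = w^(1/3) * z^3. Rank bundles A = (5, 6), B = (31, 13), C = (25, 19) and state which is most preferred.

Bundle C

Evaluate utility at each bundle:
U(A) = 369.355.
U(B) = 6901.613.
U(C) = 20055.838.
Highest utility is C, so C ≻ B ≻ A.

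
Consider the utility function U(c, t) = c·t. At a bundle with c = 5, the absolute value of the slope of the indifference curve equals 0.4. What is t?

t = 2

MU_c = t and MU_t = c.
MRS = MU_c/MU_t = t/c.
Substitute c = 5: MRS = t/5. Setting t/5 = 0.4 gives t = 0.4·5 = 2.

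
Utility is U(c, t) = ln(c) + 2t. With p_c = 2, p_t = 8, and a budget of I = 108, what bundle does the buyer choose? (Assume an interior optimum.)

MU_c = 1/c, MU_t = 2.
MRS = 1/c ÷ 2.
Tangency: set MRS = p_c/p_t = 2/8 = 0.25.
MRS depends only on c: 0.5/c = 0.25 ⇒ c* = 0.5/0.25 = 2.
From the budget, 8·t = 108 − 2·2 = 104, so t* = 13.

c* = 2, t* = 13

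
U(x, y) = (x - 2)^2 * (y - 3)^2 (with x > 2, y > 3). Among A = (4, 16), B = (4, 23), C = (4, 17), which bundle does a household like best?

Bundle B

Evaluate utility at each bundle:
U(A) = 676.
U(B) = 1600.
U(C) = 784.
Highest utility is B, so B ≻ C ≻ A.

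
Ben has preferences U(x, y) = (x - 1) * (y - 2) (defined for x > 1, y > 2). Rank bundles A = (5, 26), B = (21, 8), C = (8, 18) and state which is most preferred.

Evaluate utility at each bundle:
U(A) = 96.
U(B) = 120.
U(C) = 112.
Highest utility is B, so B ≻ C ≻ A.

Bundle B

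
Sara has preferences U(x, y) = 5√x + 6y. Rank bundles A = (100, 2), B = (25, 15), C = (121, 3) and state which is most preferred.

Bundle B

Evaluate utility at each bundle:
U(A) = 62.000.
U(B) = 115.000.
U(C) = 73.000.
Highest utility is B, so B ≻ C ≻ A.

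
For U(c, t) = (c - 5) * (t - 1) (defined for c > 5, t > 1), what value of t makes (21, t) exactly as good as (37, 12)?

U(37, 12) = 352.
Set U(21, t) = 352 and solve.
With c = 21: (21 − 5) = 16, so (t − 1) = 352/16 = 22.
So t = 1 + 22 = 23.
Check: U(21, 23) = 352.

t = 23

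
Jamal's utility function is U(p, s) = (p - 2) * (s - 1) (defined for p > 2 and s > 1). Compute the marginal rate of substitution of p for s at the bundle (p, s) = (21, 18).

MU_p = (s−1), MU_s = (p−2).
MRS = (s−1)/(p−2).
At (21, 18): MRS = 17/19.
So at (21, 18) the consumer would give up 17/19 units of s for one more unit of p.

MRS = 17/19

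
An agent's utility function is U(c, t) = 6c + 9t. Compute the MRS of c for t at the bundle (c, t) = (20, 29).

MRS = 2/3

MU_c = 6, MU_t = 9, so MRS = 6/9 = 2/3 at every bundle.
At (20, 29): MRS = 2/3.
The indifference curve has slope −2/3 at this bundle.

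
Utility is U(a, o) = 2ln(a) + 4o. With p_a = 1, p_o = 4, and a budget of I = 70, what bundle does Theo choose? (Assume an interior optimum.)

a* = 2, o* = 17

MU_a = 2/a, MU_o = 4.
MRS = 2/a ÷ 4.
Tangency: set MRS = p_a/p_o = 1/4 = 0.25.
MRS depends only on a: 0.5/a = 0.25 ⇒ a* = 0.5/0.25 = 2.
From the budget, 4·o = 70 − 1·2 = 68, so o* = 17.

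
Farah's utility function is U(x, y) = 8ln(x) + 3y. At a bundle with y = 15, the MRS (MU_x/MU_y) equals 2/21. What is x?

x = 28

MU_x = 8/x, MU_y = 3.
MRS = 8/x ÷ 3.
MRS depends only on x: (8/3)/x = 2/21 ⇒ x = (8/3)/(2/21) = 28.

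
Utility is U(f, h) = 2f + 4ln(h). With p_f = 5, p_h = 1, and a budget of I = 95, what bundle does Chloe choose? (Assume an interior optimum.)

f* = 17, h* = 10

MU_f = 2, MU_h = 4/h.
MRS = 2 ÷ (4/h).
Tangency: set MRS = p_f/p_h = 5/1 = 5.
MRS depends only on h: 0.5·h = 5 ⇒ h* = 5/0.5 = 10.
From the budget, 5·f = 95 − 1·10 = 85, so f* = 17.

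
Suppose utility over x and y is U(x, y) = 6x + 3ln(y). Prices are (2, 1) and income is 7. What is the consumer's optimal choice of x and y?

x* = 3, y* = 1

MU_x = 6, MU_y = 3/y.
MRS = 6 ÷ (3/y).
Tangency: set MRS = p_x/p_y = 2/1 = 2.
MRS depends only on y: 2·y = 2 ⇒ y* = 2/2 = 1.
From the budget, 2·x = 7 − 1·1 = 6, so x* = 3.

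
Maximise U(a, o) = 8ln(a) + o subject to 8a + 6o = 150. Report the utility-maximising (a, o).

a* = 6, o* = 17

MU_a = 8/a, MU_o = 1.
MRS = 8/a ÷ 1.
Tangency: set MRS = p_a/p_o = 8/6 = 4/3.
MRS depends only on a: 8/a = 4/3 ⇒ a* = 8/(4/3) = 6.
From the budget, 6·o = 150 − 8·6 = 102, so o* = 17.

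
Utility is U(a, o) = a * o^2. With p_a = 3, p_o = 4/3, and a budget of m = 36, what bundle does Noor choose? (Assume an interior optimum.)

MU_a = o^2 and MU_o = 2·a·o.
MRS = MU_a/MU_o = (1/2)·o/a.
Tangency: set MRS = p_a/p_o = 3/(4/3) = 2.25.
So (1/2)·o/a = 2.25, i.e. o = 4.5·a.
Substitute into the budget 3·a + (4/3)·o = 36: 9·a = 36, so a* = 4.
Then o* = 4.5·4 = 18.

a* = 4, o* = 18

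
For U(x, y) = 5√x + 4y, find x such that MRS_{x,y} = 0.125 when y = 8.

x = 25

MU_x = 5/(2√x), MU_y = 4.
MRS = 5/(2√x) ÷ 4.
MRS depends only on x: 0.625/√x = 0.125 ⇒ √x = 0.625/0.125 = 5 ⇒ x = 25.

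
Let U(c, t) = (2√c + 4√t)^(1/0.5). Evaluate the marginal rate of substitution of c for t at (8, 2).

MRS = 0.25

For CES with ρ = 0.5, MRS = (2/4)·√(t/c).
At (8, 2): MRS = 0.25.
The indifference curve has slope −0.25 at this bundle.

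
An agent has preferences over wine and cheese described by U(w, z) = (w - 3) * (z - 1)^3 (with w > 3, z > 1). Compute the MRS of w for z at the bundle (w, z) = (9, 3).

MRS = 1/9

MU_w = (z−1)^3, MU_z = 3·(w−3)·(z−1)^2.
MRS = (1/3)·(z−1)/(w−3).
At (9, 3): MRS = 1/9.
So at (9, 3) the consumer would give up 1/9 units of z for one more unit of w.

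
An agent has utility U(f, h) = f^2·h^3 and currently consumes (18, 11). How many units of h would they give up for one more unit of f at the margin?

MU_f = 2·f·h^3 and MU_h = 3·f^2·h^2.
MRS = MU_f/MU_h = (2/3)·h/f.
At (18, 11): MRS = 11/27.
So at (18, 11) the consumer would give up 11/27 units of h for one more unit of f.

MRS = 11/27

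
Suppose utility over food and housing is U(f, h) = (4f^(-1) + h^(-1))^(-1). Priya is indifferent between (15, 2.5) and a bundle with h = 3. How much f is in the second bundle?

f = 12

U depends on (f, h) only through S = 4f^(-1) + h^(-1), so equal utility means equal S. At (15, 2.5): S = 2/3.
With h = 3: 3^(-1) = 1/3, so 4f^(-1) = 2/3 − 1/3 = 1/3, i.e. f^(-1) = 1/12.
Hence f = 1/(1/12) = 12.
Check: U(12, 3) = 1.5.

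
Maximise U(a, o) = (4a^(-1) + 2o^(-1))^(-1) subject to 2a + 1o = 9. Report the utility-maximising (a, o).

a* = 3, o* = 3

For CES with ρ = -1, MRS = (4/2)·(o/a)^2.
Tangency: set MRS = p_a/p_o = 2/1 = 2.
So (o/a)^2 = 1; taking the square root, o/a = 1, i.e. o = a.
Substitute into the budget 2·a + 1·o = 9: 3·a = 9, so a* = 3 and o* = 3.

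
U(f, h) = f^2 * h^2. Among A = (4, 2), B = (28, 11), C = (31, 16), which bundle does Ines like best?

Evaluate utility at each bundle:
U(A) = 64.
U(B) = 94864.
U(C) = 246016.
Highest utility is C, so C ≻ B ≻ A.

Bundle C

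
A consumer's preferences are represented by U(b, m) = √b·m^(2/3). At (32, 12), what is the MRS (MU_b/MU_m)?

MRS = 9/32

MU_b = 0.5·b^(-0.5)·m^(2/3) and MU_m = 2/3·√b·m^(-1/3).
MRS = MU_b/MU_m = (0.75)·m/b.
At (32, 12): MRS = 9/32.
So at (32, 12) the consumer would give up 9/32 units of m for one more unit of b.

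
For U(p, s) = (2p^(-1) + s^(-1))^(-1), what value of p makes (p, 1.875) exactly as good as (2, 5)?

U depends on (p, s) only through S = 2p^(-1) + s^(-1), so equal utility means equal S. At (2, 5): S = 1.2.
With s = 1.875: 1.875^(-1) = 8/15, so 2p^(-1) = 1.2 − 8/15 = 2/3, i.e. p^(-1) = 1/3.
Hence p = 1/(1/3) = 3.
Check: U(3, 1.875) = 0.8333.

p = 3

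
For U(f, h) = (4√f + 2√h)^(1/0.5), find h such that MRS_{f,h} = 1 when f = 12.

h = 3

For CES with ρ = 0.5, MRS = (4/2)·√(h/f).
Setting (4/2)·√(h/12) = 1 gives √(h/12) = 0.5, so h/12 = 0.25 and h = 3.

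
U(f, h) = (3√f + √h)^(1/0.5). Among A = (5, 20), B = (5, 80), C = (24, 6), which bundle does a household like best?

Bundle C

Evaluate utility at each bundle:
U(A) = 125.000.
U(B) = 245.000.
U(C) = 294.000.
Highest utility is C, so C ≻ B ≻ A.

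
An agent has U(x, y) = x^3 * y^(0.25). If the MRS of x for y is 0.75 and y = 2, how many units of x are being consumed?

x = 32

MU_x = 3·x^2·y^(0.25) and MU_y = 0.25·x^3·y^(-0.75).
MRS = MU_x/MU_y = (12)·y/x.
Substitute y = 2: MRS = 24/x. Setting 24/x = 0.75 gives x = 24/0.75 = 32.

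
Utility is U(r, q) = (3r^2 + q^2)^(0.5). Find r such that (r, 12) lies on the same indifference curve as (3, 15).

r = 6

U depends on (r, q) only through S = 3r^2 + q^2, so equal utility means equal S. At (3, 15): S = 252.
With q = 12: 12^2 = 144, so 3r^2 = 252 − 144 = 108, i.e. r^2 = 36.
Hence r = √36 = 6.
Check: U(6, 12) = 15.8745.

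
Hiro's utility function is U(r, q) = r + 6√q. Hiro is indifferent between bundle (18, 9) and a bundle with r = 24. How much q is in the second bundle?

U(18, 9) = 36.
Set U(24, q) = 36 and solve.
With r = 24: 6√q = 36 − 24 = 12, so √q = 2 and q = 4.
Check: U(24, 4) = 36.

q = 4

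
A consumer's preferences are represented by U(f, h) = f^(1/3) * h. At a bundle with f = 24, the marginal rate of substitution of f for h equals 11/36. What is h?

MU_f = 1/3·f^(-2/3)·h and MU_h = f^(1/3).
MRS = MU_f/MU_h = (1/3)·h/f.
Substitute f = 24: MRS = h/72. Setting h/72 = 11/36 gives h = (11/36)·72 = 22.

h = 22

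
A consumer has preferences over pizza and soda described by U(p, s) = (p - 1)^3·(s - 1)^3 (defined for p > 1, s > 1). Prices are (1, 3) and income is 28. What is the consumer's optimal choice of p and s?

MU_p = 3·(p−1)^2·(s−1)^3, MU_s = 3·(p−1)^3·(s−1)^2.
MRS = (s−1)/(p−1).
Tangency: set MRS = p_p/p_s = 1/3.
So (s − 1)/(p − 1) = 1/3, i.e. (s − 1) = (1/3)·(p − 1).
Rewrite the budget in excess-of-subsistence terms: 1·(p − 1) + 3·(s − 1) = 28 − 1·1 − 3·1 = 24.
Substituting, 2·(p − 1) = 24, so p − 1 = 12 and p* = 13.
Then s − 1 = (1/3)·12 = 4, so s* = 5.

p* = 13, s* = 5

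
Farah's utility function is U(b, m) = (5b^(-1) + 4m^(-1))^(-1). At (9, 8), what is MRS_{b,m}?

MRS = 80/81

For CES with ρ = -1, MRS = (5/4)·(m/b)^2.
At (9, 8): MRS = 80/81.
That is, one extra unit of b is worth 80/81 units of m at the margin.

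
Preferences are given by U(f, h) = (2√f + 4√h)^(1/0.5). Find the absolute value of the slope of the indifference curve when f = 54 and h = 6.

MRS = 1/6

For CES with ρ = 0.5, MRS = (2/4)·√(h/f).
At (54, 6): MRS = 1/6.
So at (54, 6) the consumer would give up 1/6 units of h for one more unit of f.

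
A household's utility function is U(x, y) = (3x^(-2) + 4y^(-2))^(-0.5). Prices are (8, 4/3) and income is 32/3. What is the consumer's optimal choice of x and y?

x* = 1, y* = 2

For CES with ρ = -2, MRS = (3/4)·(y/x)^3.
Tangency: set MRS = p_x/p_y = 8/(4/3) = 6.
So (y/x)^3 = 8; taking the cube root, y/x = 2, i.e. y = 2·x.
Substitute into the budget 8·x + (4/3)·y = 32/3: (32/3)·x = 32/3, so x* = 1 and y* = 2·1 = 2.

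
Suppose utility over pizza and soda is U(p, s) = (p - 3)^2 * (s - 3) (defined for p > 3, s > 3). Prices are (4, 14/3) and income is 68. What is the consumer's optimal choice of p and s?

MU_p = 2·(p−3)·(s−3), MU_s = (p−3)^2.
MRS = (2/1)·(s−3)/(p−3).
Tangency: set MRS = p_p/p_s = 4/(14/3) = 6/7.
So (2/1)·(s − 3)/(p − 3) = 6/7, i.e. (s − 3) = (3/7)·(p − 3).
Rewrite the budget in excess-of-subsistence terms: 4·(p − 3) + (14/3)·(s − 3) = 68 − 4·3 − (14/3)·3 = 42.
Substituting, 6·(p − 3) = 42, so p − 3 = 7 and p* = 10.
Then s − 3 = (3/7)·7 = 3, so s* = 6.

p* = 10, s* = 6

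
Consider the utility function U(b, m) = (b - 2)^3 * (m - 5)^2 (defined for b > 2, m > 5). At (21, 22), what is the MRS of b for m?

MU_b = 3·(b−2)^2·(m−5)^2, MU_m = 2·(b−2)^3·(m−5).
MRS = (3/2)·(m−5)/(b−2).
At (21, 22): MRS = 51/38.
So at (21, 22) the consumer would give up 51/38 units of m for one more unit of b.

MRS = 51/38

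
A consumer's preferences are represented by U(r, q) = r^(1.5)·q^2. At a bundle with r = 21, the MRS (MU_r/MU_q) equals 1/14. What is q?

MU_r = 1.5·√r·q^2 and MU_q = 2·r^(1.5)·q.
MRS = MU_r/MU_q = (0.75)·q/r.
Substitute r = 21: MRS = q/28. Setting q/28 = 1/14 gives q = (1/14)·28 = 2.

q = 2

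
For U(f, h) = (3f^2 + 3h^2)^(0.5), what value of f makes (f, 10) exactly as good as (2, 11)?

f = 5

U depends on (f, h) only through S = 3f^2 + 3h^2, so equal utility means equal S. At (2, 11): S = 375.
With h = 10: 3·10^2 = 300, so 3f^2 = 375 − 300 = 75, i.e. f^2 = 25.
Hence f = √25 = 5.
Check: U(5, 10) = 19.3649.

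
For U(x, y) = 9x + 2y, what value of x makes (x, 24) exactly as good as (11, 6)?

x = 7

U(11, 6) = 111.
Set U(x, 24) = 111 and solve.
9x + 2·24 = 111 ⇒ 9x = 63 ⇒ x = 7.
Check: U(7, 24) = 111.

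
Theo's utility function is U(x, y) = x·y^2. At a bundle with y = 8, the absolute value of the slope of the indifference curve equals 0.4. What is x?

x = 10

MU_x = y^2 and MU_y = 2·x·y.
MRS = MU_x/MU_y = (1/2)·y/x.
Substitute y = 8: MRS = 4/x. Setting 4/x = 0.4 gives x = 4/0.4 = 10.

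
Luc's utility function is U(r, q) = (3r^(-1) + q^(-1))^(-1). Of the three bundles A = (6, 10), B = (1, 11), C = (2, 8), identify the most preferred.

Bundle A

Evaluate utility at each bundle:
U(A) = 1.667.
U(B) = 0.324.
U(C) = 0.615.
Highest utility is A, so A ≻ C ≻ B.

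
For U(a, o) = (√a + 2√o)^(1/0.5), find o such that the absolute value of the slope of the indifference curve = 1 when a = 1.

For CES with ρ = 0.5, MRS = (1/2)·√(o/a).
Setting (1/2)·√(o/1) = 1 gives √(o/1) = 2, so o/1 = 4 and o = 4.

o = 4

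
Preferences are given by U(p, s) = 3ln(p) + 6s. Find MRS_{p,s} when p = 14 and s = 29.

MU_p = 3/p, MU_s = 6.
MRS = 3/p ÷ 6.
At (14, 29): MRS = 1/28.
The indifference curve has slope −1/28 at this bundle.

MRS = 1/28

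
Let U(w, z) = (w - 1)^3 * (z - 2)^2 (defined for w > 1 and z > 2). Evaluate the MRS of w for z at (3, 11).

MU_w = 3·(w−1)^2·(z−2)^2, MU_z = 2·(w−1)^3·(z−2).
MRS = (3/2)·(z−2)/(w−1).
At (3, 11): MRS = 6.75.
The indifference curve has slope −6.75 at this bundle.

MRS = 6.75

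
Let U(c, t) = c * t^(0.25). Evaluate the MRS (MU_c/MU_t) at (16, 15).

MRS = 3.75

MU_c = t^(0.25) and MU_t = 0.25·c·t^(-0.75).
MRS = MU_c/MU_t = (4)·t/c.
At (16, 15): MRS = 3.75.
That is, one extra unit of c is worth 3.75 units of t at the margin.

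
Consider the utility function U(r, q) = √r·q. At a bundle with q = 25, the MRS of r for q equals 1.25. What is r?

MU_r = 0.5·r^(-0.5)·q and MU_q = √r.
MRS = MU_r/MU_q = (0.5)·q/r.
Substitute q = 25: MRS = 12.5/r. Setting 12.5/r = 1.25 gives r = 12.5/1.25 = 10.

r = 10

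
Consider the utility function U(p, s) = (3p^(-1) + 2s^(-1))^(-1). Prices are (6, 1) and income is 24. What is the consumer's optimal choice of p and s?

For CES with ρ = -1, MRS = (3/2)·(s/p)^2.
Tangency: set MRS = p_p/p_s = 6/1 = 6.
So (s/p)^2 = 4; taking the square root, s/p = 2, i.e. s = 2·p.
Substitute into the budget 6·p + 1·s = 24: 8·p = 24, so p* = 3 and s* = 2·3 = 6.

p* = 3, s* = 6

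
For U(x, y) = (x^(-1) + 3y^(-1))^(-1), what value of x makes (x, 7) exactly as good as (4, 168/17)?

x = 8

U depends on (x, y) only through S = x^(-1) + 3y^(-1), so equal utility means equal S. At (4, 168/17): S = 31/56.
With y = 7: 3·7^(-1) = 3/7, so x^(-1) = 31/56 − 3/7 = 0.125.
Hence x = 1/0.125 = 8.
Check: U(8, 7) = 1.8065.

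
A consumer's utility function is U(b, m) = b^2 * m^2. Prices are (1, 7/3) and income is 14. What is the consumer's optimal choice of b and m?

MU_b = 2·b·m^2 and MU_m = 2·b^2·m.
MRS = MU_b/MU_m = m/b.
Tangency: set MRS = p_b/p_m = 1/(7/3) = 3/7.
So m/b = 3/7, i.e. m = (3/7)·b.
Substitute into the budget 1·b + (7/3)·m = 14: 2·b = 14, so b* = 7.
Then m* = (3/7)·7 = 3.

b* = 7, m* = 3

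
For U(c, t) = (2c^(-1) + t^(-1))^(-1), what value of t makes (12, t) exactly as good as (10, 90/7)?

t = 9

U depends on (c, t) only through S = 2c^(-1) + t^(-1), so equal utility means equal S. At (10, 90/7): S = 5/18.
With c = 12: 2·12^(-1) = 1/6, so t^(-1) = 5/18 − 1/6 = 1/9.
Hence t = 1/(1/9) = 9.
Check: U(12, 9) = 3.6.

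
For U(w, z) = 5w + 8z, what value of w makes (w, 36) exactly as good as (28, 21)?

w = 4

U(28, 21) = 308.
Set U(w, 36) = 308 and solve.
5w + 8·36 = 308 ⇒ 5w = 20 ⇒ w = 4.
Check: U(4, 36) = 308.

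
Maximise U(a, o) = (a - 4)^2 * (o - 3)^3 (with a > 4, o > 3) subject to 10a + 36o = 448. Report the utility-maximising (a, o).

a* = 16, o* = 8

MU_a = 2·(a−4)·(o−3)^3, MU_o = 3·(a−4)^2·(o−3)^2.
MRS = (2/3)·(o−3)/(a−4).
Tangency: set MRS = p_a/p_o = 10/36 = 5/18.
So (2/3)·(o − 3)/(a − 4) = 5/18, i.e. (o − 3) = (5/12)·(a − 4).
Rewrite the budget in excess-of-subsistence terms: 10·(a − 4) + 36·(o − 3) = 448 − 10·4 − 36·3 = 300.
Substituting, 25·(a − 4) = 300, so a − 4 = 12 and a* = 16.
Then o − 3 = (5/12)·12 = 5, so o* = 8.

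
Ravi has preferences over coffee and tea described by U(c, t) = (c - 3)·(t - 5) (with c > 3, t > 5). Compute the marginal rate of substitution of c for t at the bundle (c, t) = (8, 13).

MU_c = (t−5), MU_t = (c−3).
MRS = (t−5)/(c−3).
At (8, 13): MRS = 1.6.
The indifference curve has slope −1.6 at this bundle.

MRS = 1.6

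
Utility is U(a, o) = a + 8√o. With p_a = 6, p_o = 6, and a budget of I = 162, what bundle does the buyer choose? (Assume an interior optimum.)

a* = 11, o* = 16

MU_a = 1, MU_o = 8/(2√o).
MRS = 1 ÷ (8/(2√o)).
Tangency: set MRS = p_a/p_o = 6/6 = 1.
MRS depends only on o: 0.25·√o = 1 ⇒ √o = 1/0.25 = 4 ⇒ o* = 16.
From the budget, 6·a = 162 − 6·16 = 66, so a* = 11.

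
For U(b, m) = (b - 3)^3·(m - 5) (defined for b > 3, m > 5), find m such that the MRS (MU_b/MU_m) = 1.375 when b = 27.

MU_b = 3·(b−3)^2·(m−5), MU_m = (b−3)^3.
MRS = (3/1)·(m−5)/(b−3).
Substitute b = 27: MRS = (m − 5)/8. Setting this equal to 1.375 gives m − 5 = 1.375·8 = 11, so m = 16.

m = 16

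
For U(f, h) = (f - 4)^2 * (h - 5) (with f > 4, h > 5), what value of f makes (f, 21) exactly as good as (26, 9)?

f = 15

U(26, 9) = 1936.
Set U(f, 21) = 1936 and solve.
With h = 21: (21 − 5) = 16, so (f − 4)^2 = 1936/16 = 121.
Taking the square root (with f > 4): f − 4 = 11, so f = 15.
Check: U(15, 21) = 1936.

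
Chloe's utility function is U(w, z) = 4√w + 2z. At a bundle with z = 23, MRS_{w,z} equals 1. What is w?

MU_w = 4/(2√w), MU_z = 2.
MRS = 4/(2√w) ÷ 2.
MRS depends only on w: 1/√w = 1 ⇒ √w = 1/1 = 1 ⇒ w = 1.

w = 1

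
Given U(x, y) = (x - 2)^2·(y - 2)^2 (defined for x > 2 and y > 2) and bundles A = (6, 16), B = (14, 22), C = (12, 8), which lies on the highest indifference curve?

Evaluate utility at each bundle:
U(A) = 3136.
U(B) = 57600.
U(C) = 3600.
Highest utility is B, so B ≻ C ≻ A.

Bundle B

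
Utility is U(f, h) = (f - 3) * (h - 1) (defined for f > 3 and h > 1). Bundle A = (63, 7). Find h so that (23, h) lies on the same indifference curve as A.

h = 19

U(63, 7) = 360.
Set U(23, h) = 360 and solve.
With f = 23: (23 − 3) = 20, so (h − 1) = 360/20 = 18.
So h = 1 + 18 = 19.
Check: U(23, 19) = 360.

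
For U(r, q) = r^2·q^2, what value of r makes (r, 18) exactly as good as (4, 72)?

U(4, 72) = 82944.
Set U(r, 18) = 82944 and solve.
With q = 18: 18^2 = 324, so r^2 = 82944/324 = 256; taking the square root, r = 16.
Check: U(16, 18) = 82944.

r = 16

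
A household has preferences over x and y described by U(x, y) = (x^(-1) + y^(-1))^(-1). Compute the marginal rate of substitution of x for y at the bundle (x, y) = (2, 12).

For CES with ρ = -1, MRS = (y/x)^2.
At (2, 12): MRS = 36.
So at (2, 12) the consumer would give up 36 units of y for one more unit of x.

MRS = 36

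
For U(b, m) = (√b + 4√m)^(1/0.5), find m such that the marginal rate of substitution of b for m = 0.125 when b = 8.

For CES with ρ = 0.5, MRS = (1/4)·√(m/b).
Setting (1/4)·√(m/8) = 0.125 gives √(m/8) = 0.5, so m/8 = 0.25 and m = 2.

m = 2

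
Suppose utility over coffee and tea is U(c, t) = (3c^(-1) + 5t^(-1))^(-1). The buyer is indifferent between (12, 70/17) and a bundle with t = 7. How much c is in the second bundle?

U depends on (c, t) only through S = 3c^(-1) + 5t^(-1), so equal utility means equal S. At (12, 70/17): S = 41/28.
With t = 7: 5·7^(-1) = 5/7, so 3c^(-1) = 41/28 − 5/7 = 0.75, i.e. c^(-1) = 0.25.
Hence c = 1/0.25 = 4.
Check: U(4, 7) = 0.6829.

c = 4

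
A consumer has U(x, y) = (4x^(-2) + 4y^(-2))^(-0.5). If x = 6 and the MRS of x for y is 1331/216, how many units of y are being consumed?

y = 11

For CES with ρ = -2, MRS = (y/x)^3.
Setting (y/6)^3 = 1331/216 gives y/6 = 11/6 and y = 11.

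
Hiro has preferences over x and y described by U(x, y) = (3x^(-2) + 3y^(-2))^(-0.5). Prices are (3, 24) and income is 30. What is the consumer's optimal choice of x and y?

For CES with ρ = -2, MRS = (y/x)^3.
Tangency: set MRS = p_x/p_y = 3/24 = 0.125.
So (y/x)^3 = 0.125; taking the cube root, y/x = 0.5, i.e. y = 0.5·x.
Substitute into the budget 3·x + 24·y = 30: 15·x = 30, so x* = 2 and y* = 0.5·2 = 1.

x* = 2, y* = 1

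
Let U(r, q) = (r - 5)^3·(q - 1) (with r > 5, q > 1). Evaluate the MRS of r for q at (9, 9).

MU_r = 3·(r−5)^2·(q−1), MU_q = (r−5)^3.
MRS = (3/1)·(q−1)/(r−5).
At (9, 9): MRS = 6.
That is, one extra unit of r is worth 6 units of q at the margin.

MRS = 6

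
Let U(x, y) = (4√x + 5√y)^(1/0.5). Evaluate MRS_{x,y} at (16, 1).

For CES with ρ = 0.5, MRS = (4/5)·√(y/x).
At (16, 1): MRS = 0.2.
That is, one extra unit of x is worth 0.2 units of y at the margin.

MRS = 0.2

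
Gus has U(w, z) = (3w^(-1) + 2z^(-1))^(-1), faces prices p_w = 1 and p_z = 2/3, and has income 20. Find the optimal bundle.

w* = 12, z* = 12

For CES with ρ = -1, MRS = (3/2)·(z/w)^2.
Tangency: set MRS = p_w/p_z = 1/(2/3) = 1.5.
So (z/w)^2 = 1; taking the square root, z/w = 1, i.e. z = w.
Substitute into the budget 1·w + (2/3)·z = 20: (5/3)·w = 20, so w* = 12 and z* = 12.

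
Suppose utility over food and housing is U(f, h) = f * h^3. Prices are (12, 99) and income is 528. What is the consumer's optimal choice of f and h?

f* = 11, h* = 4

MU_f = h^3 and MU_h = 3·f·h^2.
MRS = MU_f/MU_h = (1/3)·h/f.
Tangency: set MRS = p_f/p_h = 12/99 = 4/33.
So (1/3)·h/f = 4/33, i.e. h = (4/11)·f.
Substitute into the budget 12·f + 99·h = 528: 48·f = 528, so f* = 11.
Then h* = (4/11)·11 = 4.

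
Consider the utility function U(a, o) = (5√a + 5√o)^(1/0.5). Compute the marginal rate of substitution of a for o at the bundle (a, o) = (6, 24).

For CES with ρ = 0.5, MRS = √(o/a).
At (6, 24): MRS = 2.
So at (6, 24) the consumer would give up 2 units of o for one more unit of a.

MRS = 2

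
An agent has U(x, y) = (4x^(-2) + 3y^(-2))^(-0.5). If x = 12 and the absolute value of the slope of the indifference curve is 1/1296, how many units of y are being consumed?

y = 1

For CES with ρ = -2, MRS = (4/3)·(y/x)^3.
Setting (4/3)·(y/12)^3 = 1/1296 gives (y/12)^3 = 1/1728, so y/12 = 1/12 and y = 1.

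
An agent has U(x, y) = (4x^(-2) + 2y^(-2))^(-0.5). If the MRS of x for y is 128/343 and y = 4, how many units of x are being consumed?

For CES with ρ = -2, MRS = (4/2)·(y/x)^3.
Setting (4/2)·(4/x)^3 = 128/343 gives (4/x)^3 = 64/343, so 4/x = 4/7 and x = 7.

x = 7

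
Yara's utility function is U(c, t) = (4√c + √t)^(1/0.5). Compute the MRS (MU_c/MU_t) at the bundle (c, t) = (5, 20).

MRS = 8

For CES with ρ = 0.5, MRS = (4/1)·√(t/c).
At (5, 20): MRS = 8.
That is, one extra unit of c is worth 8 units of t at the margin.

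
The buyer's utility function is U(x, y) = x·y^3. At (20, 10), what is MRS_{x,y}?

MRS = 1/6

MU_x = y^3 and MU_y = 3·x·y^2.
MRS = MU_x/MU_y = (1/3)·y/x.
At (20, 10): MRS = 1/6.
That is, one extra unit of x is worth 1/6 units of y at the margin.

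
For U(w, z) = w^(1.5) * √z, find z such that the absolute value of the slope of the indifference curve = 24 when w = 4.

z = 32

MU_w = 1.5·√w·√z and MU_z = 0.5·w^(1.5)·z^(-0.5).
MRS = MU_w/MU_z = (3)·z/w.
Substitute w = 4: MRS = z/(4/3). Setting z/(4/3) = 24 gives z = 24·(4/3) = 32.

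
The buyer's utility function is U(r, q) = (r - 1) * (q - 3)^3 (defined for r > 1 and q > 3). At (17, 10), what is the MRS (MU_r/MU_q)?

MRS = 7/48

MU_r = (q−3)^3, MU_q = 3·(r−1)·(q−3)^2.
MRS = (1/3)·(q−3)/(r−1).
At (17, 10): MRS = 7/48.
That is, one extra unit of r is worth 7/48 units of q at the margin.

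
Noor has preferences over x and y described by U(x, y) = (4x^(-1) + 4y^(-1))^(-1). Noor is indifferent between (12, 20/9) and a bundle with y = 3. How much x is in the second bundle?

x = 5

U depends on (x, y) only through S = 4x^(-1) + 4y^(-1), so equal utility means equal S. At (12, 20/9): S = 32/15.
With y = 3: 4·3^(-1) = 4/3, so 4x^(-1) = 32/15 − 4/3 = 0.8, i.e. x^(-1) = 0.2.
Hence x = 1/0.2 = 5.
Check: U(5, 3) = 0.4688.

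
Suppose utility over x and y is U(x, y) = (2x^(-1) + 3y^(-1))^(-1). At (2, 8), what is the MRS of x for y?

For CES with ρ = -1, MRS = (2/3)·(y/x)^2.
At (2, 8): MRS = 32/3.
The indifference curve has slope −32/3 at this bundle.

MRS = 32/3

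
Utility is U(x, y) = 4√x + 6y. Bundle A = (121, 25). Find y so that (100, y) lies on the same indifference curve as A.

U(121, 25) = 194.
Set U(100, y) = 194 and solve.
With x = 100: √100 = 10, so 6y = 194 − 4·10 = 154 and y = 77/3.
Check: U(100, 77/3) = 194.

y = 77/3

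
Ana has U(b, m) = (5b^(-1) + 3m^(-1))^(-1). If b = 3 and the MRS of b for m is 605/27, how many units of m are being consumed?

m = 11

For CES with ρ = -1, MRS = (5/3)·(m/b)^2.
Setting (5/3)·(m/3)^2 = 605/27 gives (m/3)^2 = 121/9, so m/3 = 11/3 and m = 11.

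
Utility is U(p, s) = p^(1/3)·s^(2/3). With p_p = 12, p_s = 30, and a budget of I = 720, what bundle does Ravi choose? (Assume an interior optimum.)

MU_p = 1/3·p^(-2/3)·s^(2/3) and MU_s = 2/3·p^(1/3)·s^(-1/3).
MRS = MU_p/MU_s = (0.5)·s/p.
Tangency: set MRS = p_p/p_s = 12/30 = 0.4.
So (0.5)·s/p = 0.4, i.e. s = 0.8·p.
Substitute into the budget 12·p + 30·s = 720: 36·p = 720, so p* = 20.
Then s* = 0.8·20 = 16.

p* = 20, s* = 16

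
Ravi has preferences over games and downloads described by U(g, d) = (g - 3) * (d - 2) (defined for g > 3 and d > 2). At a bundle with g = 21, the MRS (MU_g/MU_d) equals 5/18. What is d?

MU_g = (d−2), MU_d = (g−3).
MRS = (d−2)/(g−3).
Substitute g = 21: MRS = (d − 2)/18. Setting this equal to 5/18 gives d − 2 = (5/18)·18 = 5, so d = 7.

d = 7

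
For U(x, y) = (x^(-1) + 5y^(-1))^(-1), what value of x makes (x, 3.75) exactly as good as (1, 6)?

x = 2

U depends on (x, y) only through S = x^(-1) + 5y^(-1), so equal utility means equal S. At (1, 6): S = 11/6.
With y = 3.75: 5·3.75^(-1) = 4/3, so x^(-1) = 11/6 − 4/3 = 0.5.
Hence x = 1/0.5 = 2.
Check: U(2, 3.75) = 0.5455.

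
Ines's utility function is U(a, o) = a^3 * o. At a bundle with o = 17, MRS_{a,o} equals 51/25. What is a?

a = 25

MU_a = 3·a^2·o and MU_o = a^3.
MRS = MU_a/MU_o = (3/1)·o/a.
Substitute o = 17: MRS = 51/a. Setting 51/a = 51/25 gives a = 51/(51/25) = 25.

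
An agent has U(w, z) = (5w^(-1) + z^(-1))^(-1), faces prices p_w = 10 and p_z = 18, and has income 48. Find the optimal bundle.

For CES with ρ = -1, MRS = (5/1)·(z/w)^2.
Tangency: set MRS = p_w/p_z = 10/18 = 5/9.
So (z/w)^2 = 1/9; taking the square root, z/w = 1/3, i.e. z = (1/3)·w.
Substitute into the budget 10·w + 18·z = 48: 16·w = 48, so w* = 3 and z* = (1/3)·3 = 1.

w* = 3, z* = 1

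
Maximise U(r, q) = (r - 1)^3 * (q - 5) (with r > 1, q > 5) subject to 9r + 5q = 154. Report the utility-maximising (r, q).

MU_r = 3·(r−1)^2·(q−5), MU_q = (r−1)^3.
MRS = (3/1)·(q−5)/(r−1).
Tangency: set MRS = p_r/p_q = 9/5 = 1.8.
So (3/1)·(q − 5)/(r − 1) = 1.8, i.e. (q − 5) = 0.6·(r − 1).
Rewrite the budget in excess-of-subsistence terms: 9·(r − 1) + 5·(q − 5) = 154 − 9·1 − 5·5 = 120.
Substituting, 12·(r − 1) = 120, so r − 1 = 10 and r* = 11.
Then q − 5 = 0.6·10 = 6, so q* = 11.

r* = 11, q* = 11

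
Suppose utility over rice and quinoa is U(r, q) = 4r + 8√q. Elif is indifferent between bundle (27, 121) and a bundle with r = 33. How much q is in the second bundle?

U(27, 121) = 196.
Set U(33, q) = 196 and solve.
With r = 33: 8√q = 196 − 4·33 = 64, so √q = 8 and q = 64.
Check: U(33, 64) = 196.

q = 64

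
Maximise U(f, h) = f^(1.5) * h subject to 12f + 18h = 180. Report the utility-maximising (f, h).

MU_f = 1.5·√f·h and MU_h = f^(1.5).
MRS = MU_f/MU_h = (1.5)·h/f.
Tangency: set MRS = p_f/p_h = 12/18 = 2/3.
So (1.5)·h/f = 2/3, i.e. h = (4/9)·f.
Substitute into the budget 12·f + 18·h = 180: 20·f = 180, so f* = 9.
Then h* = (4/9)·9 = 4.

f* = 9, h* = 4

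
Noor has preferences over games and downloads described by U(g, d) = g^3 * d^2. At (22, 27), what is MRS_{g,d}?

MRS = 81/44

MU_g = 3·g^2·d^2 and MU_d = 2·g^3·d.
MRS = MU_g/MU_d = (3/2)·d/g.
At (22, 27): MRS = 81/44.
So at (22, 27) the consumer would give up 81/44 units of d for one more unit of g.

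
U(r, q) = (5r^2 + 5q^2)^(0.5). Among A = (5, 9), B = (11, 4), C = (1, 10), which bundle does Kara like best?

Evaluate utility at each bundle:
U(A) = 23.022.
U(B) = 26.173.
U(C) = 22.472.
Highest utility is B, so B ≻ A ≻ C.

Bundle B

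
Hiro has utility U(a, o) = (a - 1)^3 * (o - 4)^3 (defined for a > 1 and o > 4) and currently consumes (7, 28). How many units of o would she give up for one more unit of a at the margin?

MRS = 4

MU_a = 3·(a−1)^2·(o−4)^3, MU_o = 3·(a−1)^3·(o−4)^2.
MRS = (o−4)/(a−1).
At (7, 28): MRS = 4.
The indifference curve has slope −4 at this bundle.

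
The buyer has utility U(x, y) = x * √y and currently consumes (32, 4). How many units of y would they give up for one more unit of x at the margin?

MRS = 0.25

MU_x = √y and MU_y = 0.5·x·y^(-0.5).
MRS = MU_x/MU_y = (2)·y/x.
At (32, 4): MRS = 0.25.
The indifference curve has slope −0.25 at this bundle.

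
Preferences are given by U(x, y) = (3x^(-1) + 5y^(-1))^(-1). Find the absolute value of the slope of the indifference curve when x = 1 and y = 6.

MRS = 21.6

For CES with ρ = -1, MRS = (3/5)·(y/x)^2.
At (1, 6): MRS = 21.6.
That is, one extra unit of x is worth 21.6 units of y at the margin.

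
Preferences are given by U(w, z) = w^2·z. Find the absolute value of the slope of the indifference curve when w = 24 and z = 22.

MU_w = 2·w·z and MU_z = w^2.
MRS = MU_w/MU_z = (2/1)·z/w.
At (24, 22): MRS = 11/6.
So at (24, 22) the consumer would give up 11/6 units of z for one more unit of w.

MRS = 11/6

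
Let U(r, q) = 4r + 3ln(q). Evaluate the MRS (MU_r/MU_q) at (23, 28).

MU_r = 4, MU_q = 3/q.
MRS = 4 ÷ (3/q).
At (23, 28): MRS = 112/3.
That is, one extra unit of r is worth 112/3 units of q at the margin.

MRS = 112/3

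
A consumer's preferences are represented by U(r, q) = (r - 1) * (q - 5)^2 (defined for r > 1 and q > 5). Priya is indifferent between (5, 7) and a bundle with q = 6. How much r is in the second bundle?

U(5, 7) = 16.
Set U(r, 6) = 16 and solve.
With q = 6: (6 − 5)^2 = 1, so (r − 1) = 16/1 = 16.
So r = 1 + 16 = 17.
Check: U(17, 6) = 16.

r = 17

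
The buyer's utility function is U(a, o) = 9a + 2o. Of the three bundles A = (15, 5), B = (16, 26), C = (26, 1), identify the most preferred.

Bundle C

Evaluate utility at each bundle:
U(A) = 145.
U(B) = 196.
U(C) = 236.
Highest utility is C, so C ≻ B ≻ A.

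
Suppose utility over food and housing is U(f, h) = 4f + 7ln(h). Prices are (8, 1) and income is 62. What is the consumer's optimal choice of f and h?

f* = 6, h* = 14

MU_f = 4, MU_h = 7/h.
MRS = 4 ÷ (7/h).
Tangency: set MRS = p_f/p_h = 8/1 = 8.
MRS depends only on h: (4/7)·h = 8 ⇒ h* = 8/(4/7) = 14.
From the budget, 8·f = 62 − 1·14 = 48, so f* = 6.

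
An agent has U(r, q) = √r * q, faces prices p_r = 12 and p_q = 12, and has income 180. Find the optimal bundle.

r* = 5, q* = 10

MU_r = 0.5·r^(-0.5)·q and MU_q = √r.
MRS = MU_r/MU_q = (0.5)·q/r.
Tangency: set MRS = p_r/p_q = 12/12 = 1.
So (0.5)·q/r = 1, i.e. q = 2·r.
Substitute into the budget 12·r + 12·q = 180: 36·r = 180, so r* = 5.
Then q* = 2·5 = 10.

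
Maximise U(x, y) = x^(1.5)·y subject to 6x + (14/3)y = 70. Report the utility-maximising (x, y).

x* = 7, y* = 6

MU_x = 1.5·√x·y and MU_y = x^(1.5).
MRS = MU_x/MU_y = (1.5)·y/x.
Tangency: set MRS = p_x/p_y = 6/(14/3) = 9/7.
So (1.5)·y/x = 9/7, i.e. y = (6/7)·x.
Substitute into the budget 6·x + (14/3)·y = 70: 10·x = 70, so x* = 7.
Then y* = (6/7)·7 = 6.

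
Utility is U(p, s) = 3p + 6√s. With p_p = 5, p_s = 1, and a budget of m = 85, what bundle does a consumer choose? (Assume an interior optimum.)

p* = 12, s* = 25

MU_p = 3, MU_s = 6/(2√s).
MRS = 3 ÷ (6/(2√s)).
Tangency: set MRS = p_p/p_s = 5/1 = 5.
MRS depends only on s: √s = 5 ⇒ √s = 5 ⇒ s* = 25.
From the budget, 5·p = 85 − 1·25 = 60, so p* = 12.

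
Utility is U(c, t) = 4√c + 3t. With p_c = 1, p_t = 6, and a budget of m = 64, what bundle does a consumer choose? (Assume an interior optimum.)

MU_c = 4/(2√c), MU_t = 3.
MRS = 4/(2√c) ÷ 3.
Tangency: set MRS = p_c/p_t = 1/6.
MRS depends only on c: (2/3)/√c = 1/6 ⇒ √c = (2/3)/(1/6) = 4 ⇒ c* = 16.
From the budget, 6·t = 64 − 1·16 = 48, so t* = 8.

c* = 16, t* = 8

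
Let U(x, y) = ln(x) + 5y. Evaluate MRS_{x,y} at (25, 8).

MRS = 1/125

MU_x = 1/x, MU_y = 5.
MRS = 1/x ÷ 5.
At (25, 8): MRS = 1/125.
The indifference curve has slope −1/125 at this bundle.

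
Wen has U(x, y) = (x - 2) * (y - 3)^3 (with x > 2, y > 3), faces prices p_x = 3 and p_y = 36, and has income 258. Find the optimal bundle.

x* = 14, y* = 6

MU_x = (y−3)^3, MU_y = 3·(x−2)·(y−3)^2.
MRS = (1/3)·(y−3)/(x−2).
Tangency: set MRS = p_x/p_y = 3/36 = 1/12.
So (1/3)·(y − 3)/(x − 2) = 1/12, i.e. (y − 3) = 0.25·(x − 2).
Rewrite the budget in excess-of-subsistence terms: 3·(x − 2) + 36·(y − 3) = 258 − 3·2 − 36·3 = 144.
Substituting, 12·(x − 2) = 144, so x − 2 = 12 and x* = 14.
Then y − 3 = 0.25·12 = 3, so y* = 6.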